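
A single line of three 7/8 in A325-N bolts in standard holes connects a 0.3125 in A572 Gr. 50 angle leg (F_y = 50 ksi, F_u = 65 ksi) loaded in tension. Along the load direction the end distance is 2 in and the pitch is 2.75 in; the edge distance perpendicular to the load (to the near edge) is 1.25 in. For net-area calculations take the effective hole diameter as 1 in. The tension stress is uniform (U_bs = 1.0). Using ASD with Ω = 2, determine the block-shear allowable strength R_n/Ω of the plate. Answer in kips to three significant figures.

Shear plane L_v = 2 + 2·2.75 = 7.5 in; A_gv = 7.5 × 0.3125 = 2.344 in².
A_nv = (7.5 − 2.5·1) × 0.3125 = 1.562 in².
A_nt = (1.25 − 0.5·1) × 0.3125 = 0.2344 in².
0.6 F_u A_nv = 60.94 kips; 0.6 F_y A_gv = 70.31 kips → shear rupture governs the shear term.
R_n = 60.94 + 1.0 × 65 × 0.2344 = 76.17 kips.
Allowable strength R_n/Ω = 76.17 / 2 = 38.1 kips.

38.1 kips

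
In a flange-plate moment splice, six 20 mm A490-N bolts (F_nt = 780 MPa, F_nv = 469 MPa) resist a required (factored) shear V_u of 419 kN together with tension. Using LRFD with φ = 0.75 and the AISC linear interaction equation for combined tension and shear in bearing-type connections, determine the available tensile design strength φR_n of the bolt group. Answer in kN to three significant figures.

737 kN

A_b = π·20²/4 = 314.2 mm²; f_rv = 419 × 1000 / (6 × 314.2) = 222.3 MPa.
F'_nt = 1.3 F_nt − (F_nt / φF_nv) f_rv = 1.3·780 − (780/(0.75·469))·222.3 = 521.1 MPa, capped at F_nt → F'_nt = 521.1 MPa.
R_n = F'_nt · A_b · n = 521.1 × 314.2 × 6 / 1000 = 982.2 kN.
Design strength φR_n = 0.75 × 982.2 = 737 kN.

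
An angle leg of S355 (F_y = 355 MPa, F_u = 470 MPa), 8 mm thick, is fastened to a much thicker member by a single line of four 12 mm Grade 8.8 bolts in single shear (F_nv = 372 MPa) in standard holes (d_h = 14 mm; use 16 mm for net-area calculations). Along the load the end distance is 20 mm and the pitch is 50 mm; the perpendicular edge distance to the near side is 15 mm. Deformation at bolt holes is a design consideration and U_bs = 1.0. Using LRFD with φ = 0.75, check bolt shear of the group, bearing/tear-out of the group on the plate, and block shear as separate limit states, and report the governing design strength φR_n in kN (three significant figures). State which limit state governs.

126 kN (bolt shear governs)

Bolt shear: A_b = π·12²/4 = 113.1 mm²; R_n = 372 × 113.1 × 4 × 1 / 1000 = 168.3 kN → 0.75 × 168.3 = 126 kN.
Bearing: edge l_c = 13, r_n = 58.66 kN; interior l_c = 36, r_n = 108.3 kN; R_n = 58.66 + 3·108.3 = 383.5 kN → 288 kN.
Block shear: A_gv = 1360, A_nv = 912, A_nt = 56 mm²; R_n = min(0.6F_uA_nv, 0.6F_yA_gv) + U_bs·F_u·A_nt = 283.5 kN → 213 kN.
Bolt shear governs: 126 kN.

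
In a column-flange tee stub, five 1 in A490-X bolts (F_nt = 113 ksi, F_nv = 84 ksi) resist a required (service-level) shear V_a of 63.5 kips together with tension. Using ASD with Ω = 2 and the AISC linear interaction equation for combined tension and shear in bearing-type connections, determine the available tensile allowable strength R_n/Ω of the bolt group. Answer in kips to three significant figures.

A_b = π·1²/4 = 0.7854 in²; f_rv = 63.5 / (5 × 0.7854) = 16.17 ksi.
F'_nt = 1.3 F_nt − (Ω F_nt / F_nv) f_rv = 1.3·113 − (2·113/84)·16.17 = 103.4 ksi, capped at F_nt → F'_nt = 103.4 ksi.
R_n = F'_nt · A_b · n = 103.4 × 0.7854 × 5 = 406 kips.
Allowable strength R_n/Ω = 406 / 2 = 203 kips.

203 kips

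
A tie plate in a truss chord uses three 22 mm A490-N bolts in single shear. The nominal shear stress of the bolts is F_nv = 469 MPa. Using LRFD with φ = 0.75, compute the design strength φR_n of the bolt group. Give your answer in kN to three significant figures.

A_b = π × 22² / 4 = 380.1 mm².
R_n = F_nv · A_b · n · n_s = 469 × 380.1 × 3 × 1 / 1000 = 534.8 kN.
Design strength φR_n = 0.75 × 534.8 = 401 kN.

401 kN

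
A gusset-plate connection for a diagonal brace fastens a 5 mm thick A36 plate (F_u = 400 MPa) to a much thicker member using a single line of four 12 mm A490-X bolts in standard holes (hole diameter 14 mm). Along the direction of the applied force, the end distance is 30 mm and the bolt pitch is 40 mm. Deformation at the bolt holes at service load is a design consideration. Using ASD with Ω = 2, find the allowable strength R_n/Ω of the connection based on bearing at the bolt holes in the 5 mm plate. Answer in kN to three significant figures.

114 kN

Per bolt r_n = 1.2 l_c t F_u ≤ 2.4 d t F_u; upper limit = 2.4 × 12 × 5 × 400 / 1000 = 57.6 kN.
Edge bolt: l_c = 30 − 14/2 = 23 mm → 1.2 × 23 × 5 × 400 / 1000 = 55.2 → r_n = 55.2 kN.
Interior bolts: l_c = 40 − 14 = 26 mm → 1.2 × 26 × 5 × 400 / 1000 = 62.4 → r_n = 57.6 kN.
R_n = 1 × 55.2 + 3 × 57.6 = 228 kN.
Allowable strength R_n/Ω = 228 / 2 = 114 kN.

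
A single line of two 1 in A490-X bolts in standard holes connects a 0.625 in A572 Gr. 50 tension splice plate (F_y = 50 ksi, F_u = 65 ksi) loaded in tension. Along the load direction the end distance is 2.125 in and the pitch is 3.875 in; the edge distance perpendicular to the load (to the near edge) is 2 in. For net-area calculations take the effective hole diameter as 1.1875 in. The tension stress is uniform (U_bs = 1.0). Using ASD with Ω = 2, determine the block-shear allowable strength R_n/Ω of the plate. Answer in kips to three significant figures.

Shear plane L_v = 2.125 + 1·3.875 = 6 in; A_gv = 6 × 0.625 = 3.75 in².
A_nv = (6 − 1.5·1.1875) × 0.625 = 2.637 in².
A_nt = (2 − 0.5·1.1875) × 0.625 = 0.8789 in².
0.6 F_u A_nv = 102.8 kips; 0.6 F_y A_gv = 112.5 kips → shear rupture governs the shear term.
R_n = 102.8 + 1.0 × 65 × 0.8789 = 160 kips.
Allowable strength R_n/Ω = 160 / 2 = 80 kips.

80 kips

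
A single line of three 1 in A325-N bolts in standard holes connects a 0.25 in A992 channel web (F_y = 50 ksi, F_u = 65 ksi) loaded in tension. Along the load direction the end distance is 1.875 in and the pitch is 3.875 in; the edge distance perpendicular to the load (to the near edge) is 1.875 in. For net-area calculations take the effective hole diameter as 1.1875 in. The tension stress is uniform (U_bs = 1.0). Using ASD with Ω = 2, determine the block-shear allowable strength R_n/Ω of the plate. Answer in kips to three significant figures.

Shear plane L_v = 1.875 + 2·3.875 = 9.625 in; A_gv = 9.625 × 0.25 = 2.406 in².
A_nv = (9.625 − 2.5·1.1875) × 0.25 = 1.664 in².
A_nt = (1.875 − 0.5·1.1875) × 0.25 = 0.3203 in².
0.6 F_u A_nv = 64.9 kips; 0.6 F_y A_gv = 72.19 kips → shear rupture governs the shear term.
R_n = 64.9 + 1.0 × 65 × 0.3203 = 85.72 kips.
Allowable strength R_n/Ω = 85.72 / 2 = 42.9 kips.

42.9 kips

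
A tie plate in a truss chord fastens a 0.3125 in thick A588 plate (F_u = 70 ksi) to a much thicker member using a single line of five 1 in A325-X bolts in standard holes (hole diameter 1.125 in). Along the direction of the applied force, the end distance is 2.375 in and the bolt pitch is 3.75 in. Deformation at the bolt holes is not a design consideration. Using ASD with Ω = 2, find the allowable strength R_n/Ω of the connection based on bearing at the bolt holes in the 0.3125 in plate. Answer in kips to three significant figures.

161 kips

Per bolt r_n = 1.5 l_c t F_u ≤ 3.0 d t F_u; upper limit = 3.0 × 1 × 0.3125 × 70 = 65.62 kips.
Edge bolt: l_c = 2.375 − 1.125/2 = 1.812 in → 1.5 × 1.812 × 0.3125 × 70 = 59.47 → r_n = 59.47 kips.
Interior bolts: l_c = 3.75 − 1.125 = 2.625 in → 1.5 × 2.625 × 0.3125 × 70 = 86.13 → r_n = 65.62 kips.
R_n = 1 × 59.47 + 4 × 65.62 = 322 kips.
Allowable strength R_n/Ω = 322 / 2 = 161 kips.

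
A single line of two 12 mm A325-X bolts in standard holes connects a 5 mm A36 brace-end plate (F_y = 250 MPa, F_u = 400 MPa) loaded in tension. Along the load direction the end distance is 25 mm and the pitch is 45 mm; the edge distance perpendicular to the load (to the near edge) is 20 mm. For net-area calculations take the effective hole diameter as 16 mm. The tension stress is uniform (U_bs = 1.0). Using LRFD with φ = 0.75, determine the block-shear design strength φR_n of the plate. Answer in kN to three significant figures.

Shear plane L_v = 25 + 1·45 = 70 mm; A_gv = 70 × 5 = 350 mm².
A_nv = (70 − 1.5·16) × 5 = 230 mm².
A_nt = (20 − 0.5·16) × 5 = 60 mm².
0.6 F_u A_nv = 55.2 kN; 0.6 F_y A_gv = 52.5 kN → shear yielding governs the shear term.
R_n = 52.5 + 1.0 × 400 × 60 / 1000 = 76.5 kN.
Design strength φR_n = 0.75 × 76.5 = 57.4 kN.

57.4 kN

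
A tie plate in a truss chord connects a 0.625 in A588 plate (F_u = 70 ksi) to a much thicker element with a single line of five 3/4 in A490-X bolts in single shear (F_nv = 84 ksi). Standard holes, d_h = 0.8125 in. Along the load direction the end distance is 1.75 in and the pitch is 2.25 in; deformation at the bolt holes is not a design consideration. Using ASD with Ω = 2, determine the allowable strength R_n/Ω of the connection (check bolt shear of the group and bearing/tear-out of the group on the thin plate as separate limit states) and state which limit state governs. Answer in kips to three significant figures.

Bolt shear: A_b = π·0.75²/4 = 0.4418 in²; R_n = 84 × 0.4418 × 5 × 1 = 185.6 kips → 185.6 / 2 = 92.8 kips.
Bearing (1.5 l_c t F_u ≤ 3.0 d t F_u): upper limit = 3.0·0.75·0.625·70 = 98.44 kips.
  Edge l_c = 1.75 − 0.8125/2 = 1.344 → r_n = 88.18 kips; interior l_c = 2.25 − 0.8125 = 1.438 → r_n = 94.34 kips.
  R_n,bearing = 1·88.18 + 4·94.34 = 465.5 kips → 465.5 / 2 = 233 kips.
Bolt shear governs: 92.8 kips.

92.8 kips (bolt shear governs)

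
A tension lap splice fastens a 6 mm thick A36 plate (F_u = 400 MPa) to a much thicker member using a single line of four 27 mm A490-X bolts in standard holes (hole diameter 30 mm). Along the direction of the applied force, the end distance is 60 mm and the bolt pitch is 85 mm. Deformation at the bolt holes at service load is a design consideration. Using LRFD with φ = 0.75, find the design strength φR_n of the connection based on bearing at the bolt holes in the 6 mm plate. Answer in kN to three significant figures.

Per bolt r_n = 1.2 l_c t F_u ≤ 2.4 d t F_u; upper limit = 2.4 × 27 × 6 × 400 / 1000 = 155.5 kN.
Edge bolt: l_c = 60 − 30/2 = 45 mm → 1.2 × 45 × 6 × 400 / 1000 = 129.6 → r_n = 129.6 kN.
Interior bolts: l_c = 85 − 30 = 55 mm → 1.2 × 55 × 6 × 400 / 1000 = 158.4 → r_n = 155.5 kN.
R_n = 1 × 129.6 + 3 × 155.5 = 596.2 kN.
Design strength φR_n = 0.75 × 596.2 = 447 kN.

447 kN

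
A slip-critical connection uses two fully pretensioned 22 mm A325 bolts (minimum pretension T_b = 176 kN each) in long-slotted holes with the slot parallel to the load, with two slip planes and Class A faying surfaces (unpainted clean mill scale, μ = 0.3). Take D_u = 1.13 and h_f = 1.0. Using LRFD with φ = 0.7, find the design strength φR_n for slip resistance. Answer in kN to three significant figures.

167 kN

R_n = μ · D_u · h_f · T_b · n_s · n_b = 0.3 × 1.13 × 1.0 × 176 × 2 × 2 = 238.7 kN.
Design strength φR_n = 0.7 × 238.7 = 167 kN.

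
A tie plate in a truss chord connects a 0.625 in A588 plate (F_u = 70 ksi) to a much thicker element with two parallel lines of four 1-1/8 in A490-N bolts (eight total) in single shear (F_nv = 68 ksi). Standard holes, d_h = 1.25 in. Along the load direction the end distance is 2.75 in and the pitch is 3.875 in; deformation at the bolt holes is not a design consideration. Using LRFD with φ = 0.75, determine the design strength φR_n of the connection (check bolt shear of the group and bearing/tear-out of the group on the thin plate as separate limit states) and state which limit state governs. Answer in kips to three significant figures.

Bolt shear: A_b = π·1.125²/4 = 0.994 in²; R_n = 68 × 0.994 × 8 × 1 = 540.7 kips → 0.75 × 540.7 = 406 kips.
Bearing (1.5 l_c t F_u ≤ 3.0 d t F_u): upper limit = 3.0·1.125·0.625·70 = 147.7 kips.
  Edge l_c = 2.75 − 1.25/2 = 2.125 → r_n = 139.5 kips; interior l_c = 3.875 − 1.25 = 2.625 → r_n = 147.7 kips.
  R_n,bearing = 2·139.5 + 6·147.7 = 1165 kips → 0.75 × 1165 = 874 kips.
Bolt shear governs: 406 kips.

406 kips (bolt shear governs)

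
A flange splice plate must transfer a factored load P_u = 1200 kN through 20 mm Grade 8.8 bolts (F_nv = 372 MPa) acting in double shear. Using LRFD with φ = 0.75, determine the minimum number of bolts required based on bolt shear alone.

7 bolts

A_b = π·20²/4 = 314.2 mm².
Per-bolt design strength φR_n = 0.75 × 372 × 314.2 × 2 / 1000 = 175.3 kN.
n ≥ 1200 / 175.3 = 6.845 → use 7 bolts.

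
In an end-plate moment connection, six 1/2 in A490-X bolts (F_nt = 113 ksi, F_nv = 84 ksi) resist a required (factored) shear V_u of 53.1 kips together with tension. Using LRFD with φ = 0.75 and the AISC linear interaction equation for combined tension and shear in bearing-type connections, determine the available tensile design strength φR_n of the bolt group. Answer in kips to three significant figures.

58.4 kips

A_b = π·0.5²/4 = 0.1963 in²; f_rv = 53.1 / (6 × 0.1963) = 45.07 ksi.
F'_nt = 1.3 F_nt − (F_nt / φF_nv) f_rv = 1.3·113 − (113/(0.75·84))·45.07 = 66.06 ksi, capped at F_nt → F'_nt = 66.06 ksi.
R_n = F'_nt · A_b · n = 66.06 × 0.1963 × 6 = 77.82 kips.
Design strength φR_n = 0.75 × 77.82 = 58.4 kips.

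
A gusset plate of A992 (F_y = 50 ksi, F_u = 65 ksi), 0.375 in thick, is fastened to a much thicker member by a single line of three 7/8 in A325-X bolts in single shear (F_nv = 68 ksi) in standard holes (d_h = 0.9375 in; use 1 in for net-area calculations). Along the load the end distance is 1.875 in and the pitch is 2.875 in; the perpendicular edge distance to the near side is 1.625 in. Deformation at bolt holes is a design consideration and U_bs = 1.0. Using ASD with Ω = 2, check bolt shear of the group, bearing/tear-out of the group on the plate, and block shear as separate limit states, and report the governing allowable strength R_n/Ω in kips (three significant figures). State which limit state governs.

51.2 kips (block shear governs)

Bolt shear: A_b = π·0.875²/4 = 0.6013 in²; R_n = 68 × 0.6013 × 3 × 1 = 122.7 kips → 122.7 / 2 = 61.3 kips.
Bearing: edge l_c = 1.406, r_n = 41.13 kips; interior l_c = 1.938, r_n = 51.19 kips; R_n = 41.13 + 2·51.19 = 143.5 kips → 71.8 kips.
Block shear: A_gv = 2.859, A_nv = 1.922, A_nt = 0.4219 in²; R_n = min(0.6F_uA_nv, 0.6F_yA_gv) + U_bs·F_u·A_nt = 102.4 kips → 51.2 kips.
Block shear governs: 51.2 kips.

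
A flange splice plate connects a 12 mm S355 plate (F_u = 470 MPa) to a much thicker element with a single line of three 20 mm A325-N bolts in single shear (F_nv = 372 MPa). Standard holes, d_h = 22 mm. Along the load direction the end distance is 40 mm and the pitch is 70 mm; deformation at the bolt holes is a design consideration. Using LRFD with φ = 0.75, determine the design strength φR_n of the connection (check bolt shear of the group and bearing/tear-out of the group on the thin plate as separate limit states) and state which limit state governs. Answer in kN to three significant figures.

263 kN (bolt shear governs)

Bolt shear: A_b = π·20²/4 = 314.2 mm²; R_n = 372 × 314.2 × 3 × 1 / 1000 = 350.6 kN → 0.75 × 350.6 = 263 kN.
Bearing (1.2 l_c t F_u ≤ 2.4 d t F_u): upper limit = 2.4·20·12·470 / 1000 = 270.7 kN.
  Edge l_c = 40 − 22/2 = 29 → r_n = 196.3 kN; interior l_c = 70 − 22 = 48 → r_n = 270.7 kN.
  R_n,bearing = 1·196.3 + 2·270.7 = 737.7 kN → 0.75 × 737.7 = 553 kN.
Bolt shear governs: 263 kN.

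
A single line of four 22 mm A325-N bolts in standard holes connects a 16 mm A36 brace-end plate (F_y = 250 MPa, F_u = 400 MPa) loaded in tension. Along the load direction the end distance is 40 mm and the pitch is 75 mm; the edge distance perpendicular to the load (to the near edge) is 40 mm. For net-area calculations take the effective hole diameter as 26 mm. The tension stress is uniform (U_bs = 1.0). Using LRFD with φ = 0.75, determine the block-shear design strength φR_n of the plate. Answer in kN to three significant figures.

Shear plane L_v = 40 + 3·75 = 265 mm; A_gv = 265 × 16 = 4240 mm².
A_nv = (265 − 3.5·26) × 16 = 2784 mm².
A_nt = (40 − 0.5·26) × 16 = 432 mm².
0.6 F_u A_nv = 668.2 kN; 0.6 F_y A_gv = 636 kN → shear yielding governs the shear term.
R_n = 636 + 1.0 × 400 × 432 / 1000 = 808.8 kN.
Design strength φR_n = 0.75 × 808.8 = 607 kN.

607 kN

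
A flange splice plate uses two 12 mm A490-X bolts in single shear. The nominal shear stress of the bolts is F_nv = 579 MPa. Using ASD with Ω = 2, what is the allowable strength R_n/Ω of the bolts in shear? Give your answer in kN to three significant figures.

65.5 kN

A_b = π × 12² / 4 = 113.1 mm².
R_n = F_nv · A_b · n · n_s = 579 × 113.1 × 2 × 1 / 1000 = 131 kN.
Allowable strength R_n/Ω = 131 / 2 = 65.5 kN.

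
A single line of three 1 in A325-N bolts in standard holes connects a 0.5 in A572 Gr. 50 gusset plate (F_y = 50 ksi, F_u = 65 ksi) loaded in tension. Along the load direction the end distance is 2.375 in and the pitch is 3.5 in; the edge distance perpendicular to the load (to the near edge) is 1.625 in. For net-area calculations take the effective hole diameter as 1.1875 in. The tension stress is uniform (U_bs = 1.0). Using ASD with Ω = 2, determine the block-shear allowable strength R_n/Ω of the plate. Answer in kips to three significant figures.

79.2 kips

Shear plane L_v = 2.375 + 2·3.5 = 9.375 in; A_gv = 9.375 × 0.5 = 4.688 in².
A_nv = (9.375 − 2.5·1.1875) × 0.5 = 3.203 in².
A_nt = (1.625 − 0.5·1.1875) × 0.5 = 0.5156 in².
0.6 F_u A_nv = 124.9 kips; 0.6 F_y A_gv = 140.6 kips → shear rupture governs the shear term.
R_n = 124.9 + 1.0 × 65 × 0.5156 = 158.4 kips.
Allowable strength R_n/Ω = 158.4 / 2 = 79.2 kips.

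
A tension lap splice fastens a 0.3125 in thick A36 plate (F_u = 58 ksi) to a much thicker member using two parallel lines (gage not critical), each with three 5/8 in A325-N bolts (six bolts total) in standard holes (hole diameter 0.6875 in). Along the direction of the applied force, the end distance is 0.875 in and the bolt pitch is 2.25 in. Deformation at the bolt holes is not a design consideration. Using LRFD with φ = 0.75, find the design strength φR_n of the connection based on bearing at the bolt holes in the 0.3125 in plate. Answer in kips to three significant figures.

Per bolt r_n = 1.5 l_c t F_u ≤ 3.0 d t F_u; upper limit = 3.0 × 0.625 × 0.3125 × 58 = 33.98 kips.
Edge bolt: l_c = 0.875 − 0.6875/2 = 0.5312 in → 1.5 × 0.5312 × 0.3125 × 58 = 14.44 → r_n = 14.44 kips.
Interior bolts: l_c = 2.25 − 0.6875 = 1.562 in → 1.5 × 1.562 × 0.3125 × 58 = 42.48 → r_n = 33.98 kips.
R_n = 2 × 14.44 + 4 × 33.98 = 164.8 kips.
Design strength φR_n = 0.75 × 164.8 = 124 kips.

124 kips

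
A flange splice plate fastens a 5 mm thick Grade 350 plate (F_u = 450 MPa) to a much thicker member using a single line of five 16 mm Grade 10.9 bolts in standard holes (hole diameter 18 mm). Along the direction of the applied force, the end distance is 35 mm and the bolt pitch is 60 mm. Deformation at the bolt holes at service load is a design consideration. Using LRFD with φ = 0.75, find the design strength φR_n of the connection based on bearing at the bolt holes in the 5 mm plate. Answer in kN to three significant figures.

312 kN

Per bolt r_n = 1.2 l_c t F_u ≤ 2.4 d t F_u; upper limit = 2.4 × 16 × 5 × 450 / 1000 = 86.4 kN.
Edge bolt: l_c = 35 − 18/2 = 26 mm → 1.2 × 26 × 5 × 450 / 1000 = 70.2 → r_n = 70.2 kN.
Interior bolts: l_c = 60 − 18 = 42 mm → 1.2 × 42 × 5 × 450 / 1000 = 113.4 → r_n = 86.4 kN.
R_n = 1 × 70.2 + 4 × 86.4 = 415.8 kN.
Design strength φR_n = 0.75 × 415.8 = 312 kN.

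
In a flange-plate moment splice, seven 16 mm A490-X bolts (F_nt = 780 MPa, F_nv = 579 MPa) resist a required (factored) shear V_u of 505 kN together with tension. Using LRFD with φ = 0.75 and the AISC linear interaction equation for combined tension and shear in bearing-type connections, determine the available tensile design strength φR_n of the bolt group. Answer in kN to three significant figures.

390 kN

A_b = π·16²/4 = 201.1 mm²; f_rv = 505 × 1000 / (7 × 201.1) = 358.8 MPa.
F'_nt = 1.3 F_nt − (F_nt / φF_nv) f_rv = 1.3·780 − (780/(0.75·579))·358.8 = 369.5 MPa, capped at F_nt → F'_nt = 369.5 MPa.
R_n = F'_nt · A_b · n = 369.5 × 201.1 × 7 / 1000 = 520.1 kN.
Design strength φR_n = 0.75 × 520.1 = 390 kN.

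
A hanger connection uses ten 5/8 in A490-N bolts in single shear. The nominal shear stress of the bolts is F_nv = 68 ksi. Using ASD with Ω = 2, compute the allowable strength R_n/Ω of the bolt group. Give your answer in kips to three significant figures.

A_b = π × 0.625² / 4 = 0.3068 in².
R_n = F_nv · A_b · n · n_s = 68 × 0.3068 × 10 × 1 = 208.6 kips.
Allowable strength R_n/Ω = 208.6 / 2 = 104 kips.

104 kips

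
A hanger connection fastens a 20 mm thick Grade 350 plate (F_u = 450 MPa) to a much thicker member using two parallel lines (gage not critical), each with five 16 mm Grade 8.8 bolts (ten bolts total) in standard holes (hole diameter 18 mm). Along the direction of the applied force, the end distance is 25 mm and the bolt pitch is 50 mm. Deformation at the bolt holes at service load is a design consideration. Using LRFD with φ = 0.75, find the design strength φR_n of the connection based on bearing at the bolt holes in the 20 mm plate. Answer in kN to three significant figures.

2330 kN

Per bolt r_n = 1.2 l_c t F_u ≤ 2.4 d t F_u; upper limit = 2.4 × 16 × 20 × 450 / 1000 = 345.6 kN.
Edge bolt: l_c = 25 − 18/2 = 16 mm → 1.2 × 16 × 20 × 450 / 1000 = 172.8 → r_n = 172.8 kN.
Interior bolts: l_c = 50 − 18 = 32 mm → 1.2 × 32 × 20 × 450 / 1000 = 345.6 → r_n = 345.6 kN.
R_n = 2 × 172.8 + 8 × 345.6 = 3110 kN.
Design strength φR_n = 0.75 × 3110 = 2330 kN.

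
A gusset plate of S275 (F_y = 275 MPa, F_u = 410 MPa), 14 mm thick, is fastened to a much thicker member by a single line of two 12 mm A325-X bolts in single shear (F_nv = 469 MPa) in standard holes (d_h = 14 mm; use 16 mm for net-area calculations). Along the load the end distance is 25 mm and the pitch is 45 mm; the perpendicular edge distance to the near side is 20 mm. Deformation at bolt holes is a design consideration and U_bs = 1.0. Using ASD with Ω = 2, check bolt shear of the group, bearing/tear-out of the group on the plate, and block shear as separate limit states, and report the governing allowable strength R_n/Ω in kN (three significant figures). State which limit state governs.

Bolt shear: A_b = π·12²/4 = 113.1 mm²; R_n = 469 × 113.1 × 2 × 1 / 1000 = 106.1 kN → 106.1 / 2 = 53 kN.
Bearing: edge l_c = 18, r_n = 124 kN; interior l_c = 31, r_n = 165.3 kN; R_n = 124 + 1·165.3 = 289.3 kN → 145 kN.
Block shear: A_gv = 980, A_nv = 644, A_nt = 168 mm²; R_n = min(0.6F_uA_nv, 0.6F_yA_gv) + U_bs·F_u·A_nt = 227.3 kN → 114 kN.
Bolt shear governs: 53 kN.

53 kN (bolt shear governs)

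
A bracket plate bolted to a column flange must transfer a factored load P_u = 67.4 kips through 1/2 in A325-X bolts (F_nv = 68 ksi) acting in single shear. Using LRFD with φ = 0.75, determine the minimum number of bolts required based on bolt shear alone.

7 bolts

A_b = π·0.5²/4 = 0.1963 in².
Per-bolt design strength φR_n = 0.75 × 68 × 0.1963 × 1 = 10.01 kips.
n ≥ 67.4 / 10.01 = 6.731 → use 7 bolts.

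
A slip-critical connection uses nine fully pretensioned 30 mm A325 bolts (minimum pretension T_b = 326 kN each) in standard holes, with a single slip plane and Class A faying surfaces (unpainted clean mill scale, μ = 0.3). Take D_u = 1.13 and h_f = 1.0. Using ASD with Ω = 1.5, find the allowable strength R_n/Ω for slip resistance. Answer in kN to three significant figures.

R_n = μ · D_u · h_f · T_b · n_s · n_b = 0.3 × 1.13 × 1.0 × 326 × 1 × 9 = 994.6 kN.
Allowable strength R_n/Ω = 994.6 / 1.5 = 663 kN.

663 kN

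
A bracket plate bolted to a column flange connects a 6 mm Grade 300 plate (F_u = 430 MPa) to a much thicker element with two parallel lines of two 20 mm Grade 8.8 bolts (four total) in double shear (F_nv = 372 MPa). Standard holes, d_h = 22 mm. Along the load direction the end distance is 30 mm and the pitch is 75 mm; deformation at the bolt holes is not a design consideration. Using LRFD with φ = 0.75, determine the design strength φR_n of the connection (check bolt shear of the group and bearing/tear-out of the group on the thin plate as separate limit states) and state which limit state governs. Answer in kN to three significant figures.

Bolt shear: A_b = π·20²/4 = 314.2 mm²; R_n = 372 × 314.2 × 4 × 2 / 1000 = 934.9 kN → 0.75 × 934.9 = 701 kN.
Bearing (1.5 l_c t F_u ≤ 3.0 d t F_u): upper limit = 3.0·20·6·430 / 1000 = 154.8 kN.
  Edge l_c = 30 − 22/2 = 19 → r_n = 73.53 kN; interior l_c = 75 − 22 = 53 → r_n = 154.8 kN.
  R_n,bearing = 2·73.53 + 2·154.8 = 456.7 kN → 0.75 × 456.7 = 342 kN.
Bearing governs: 342 kN.

342 kN (bearing governs)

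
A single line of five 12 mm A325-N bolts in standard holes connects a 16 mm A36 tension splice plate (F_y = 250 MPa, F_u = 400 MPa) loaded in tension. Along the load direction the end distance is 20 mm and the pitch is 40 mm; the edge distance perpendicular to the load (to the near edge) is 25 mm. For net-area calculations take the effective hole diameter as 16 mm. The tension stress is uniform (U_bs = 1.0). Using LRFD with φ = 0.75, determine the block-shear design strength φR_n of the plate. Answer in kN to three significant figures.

Shear plane L_v = 20 + 4·40 = 180 mm; A_gv = 180 × 16 = 2880 mm².
A_nv = (180 − 4.5·16) × 16 = 1728 mm².
A_nt = (25 − 0.5·16) × 16 = 272 mm².
0.6 F_u A_nv = 414.7 kN; 0.6 F_y A_gv = 432 kN → shear rupture governs the shear term.
R_n = 414.7 + 1.0 × 400 × 272 / 1000 = 523.5 kN.
Design strength φR_n = 0.75 × 523.5 = 393 kN.

393 kN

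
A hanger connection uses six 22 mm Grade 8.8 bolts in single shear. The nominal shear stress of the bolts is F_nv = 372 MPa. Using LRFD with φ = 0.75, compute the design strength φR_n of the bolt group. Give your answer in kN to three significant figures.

A_b = π × 22² / 4 = 380.1 mm².
R_n = F_nv · A_b · n · n_s = 372 × 380.1 × 6 × 1 / 1000 = 848.5 kN.
Design strength φR_n = 0.75 × 848.5 = 636 kN.

636 kN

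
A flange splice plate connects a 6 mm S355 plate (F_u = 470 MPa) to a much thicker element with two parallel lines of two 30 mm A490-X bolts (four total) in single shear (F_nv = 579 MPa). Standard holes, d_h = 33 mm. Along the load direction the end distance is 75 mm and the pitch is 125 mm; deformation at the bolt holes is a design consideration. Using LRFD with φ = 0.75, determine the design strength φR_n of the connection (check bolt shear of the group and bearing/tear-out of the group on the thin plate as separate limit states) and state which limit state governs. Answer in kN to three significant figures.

Bolt shear: A_b = π·30²/4 = 706.9 mm²; R_n = 579 × 706.9 × 4 × 1 / 1000 = 1637 kN → 0.75 × 1637 = 1230 kN.
Bearing (1.2 l_c t F_u ≤ 2.4 d t F_u): upper limit = 2.4·30·6·470 / 1000 = 203 kN.
  Edge l_c = 75 − 33/2 = 58.5 → r_n = 198 kN; interior l_c = 125 − 33 = 92 → r_n = 203 kN.
  R_n,bearing = 2·198 + 2·203 = 802 kN → 0.75 × 802 = 602 kN.
Bearing governs: 602 kN.

602 kN (bearing governs)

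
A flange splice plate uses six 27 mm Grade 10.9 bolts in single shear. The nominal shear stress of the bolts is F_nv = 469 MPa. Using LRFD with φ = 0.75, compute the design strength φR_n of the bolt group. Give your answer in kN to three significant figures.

1210 kN

A_b = π × 27² / 4 = 572.6 mm².
R_n = F_nv · A_b · n · n_s = 469 × 572.6 × 6 × 1 / 1000 = 1611 kN.
Design strength φR_n = 0.75 × 1611 = 1210 kN.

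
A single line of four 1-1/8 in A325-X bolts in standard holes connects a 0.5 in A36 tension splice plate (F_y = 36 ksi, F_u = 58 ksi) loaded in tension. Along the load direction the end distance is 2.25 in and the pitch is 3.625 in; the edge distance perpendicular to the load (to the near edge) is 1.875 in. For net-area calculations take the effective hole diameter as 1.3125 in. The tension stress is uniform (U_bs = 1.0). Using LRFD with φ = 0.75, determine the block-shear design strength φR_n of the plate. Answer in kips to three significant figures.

133 kips

Shear plane L_v = 2.25 + 3·3.625 = 13.12 in; A_gv = 13.12 × 0.5 = 6.562 in².
A_nv = (13.12 − 3.5·1.3125) × 0.5 = 4.266 in².
A_nt = (1.875 − 0.5·1.3125) × 0.5 = 0.6094 in².
0.6 F_u A_nv = 148.4 kips; 0.6 F_y A_gv = 141.8 kips → shear yielding governs the shear term.
R_n = 141.8 + 1.0 × 58 × 0.6094 = 177.1 kips.
Design strength φR_n = 0.75 × 177.1 = 133 kips.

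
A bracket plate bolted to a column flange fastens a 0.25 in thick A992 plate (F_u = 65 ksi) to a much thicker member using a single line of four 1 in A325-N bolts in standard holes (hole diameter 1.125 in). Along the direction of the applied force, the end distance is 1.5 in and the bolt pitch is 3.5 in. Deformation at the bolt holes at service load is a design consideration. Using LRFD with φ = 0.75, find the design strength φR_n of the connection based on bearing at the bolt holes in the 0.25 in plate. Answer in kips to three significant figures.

101 kips

Per bolt r_n = 1.2 l_c t F_u ≤ 2.4 d t F_u; upper limit = 2.4 × 1 × 0.25 × 65 = 39 kips.
Edge bolt: l_c = 1.5 − 1.125/2 = 0.9375 in → 1.2 × 0.9375 × 0.25 × 65 = 18.28 → r_n = 18.28 kips.
Interior bolts: l_c = 3.5 − 1.125 = 2.375 in → 1.2 × 2.375 × 0.25 × 65 = 46.31 → r_n = 39 kips.
R_n = 1 × 18.28 + 3 × 39 = 135.3 kips.
Design strength φR_n = 0.75 × 135.3 = 101 kips.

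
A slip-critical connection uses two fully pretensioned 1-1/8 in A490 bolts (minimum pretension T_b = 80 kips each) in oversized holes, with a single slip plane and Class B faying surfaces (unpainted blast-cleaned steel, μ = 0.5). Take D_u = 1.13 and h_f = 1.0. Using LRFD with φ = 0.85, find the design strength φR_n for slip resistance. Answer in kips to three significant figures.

76.8 kips

R_n = μ · D_u · h_f · T_b · n_s · n_b = 0.5 × 1.13 × 1.0 × 80 × 1 × 2 = 90.4 kips.
Design strength φR_n = 0.85 × 90.4 = 76.8 kips.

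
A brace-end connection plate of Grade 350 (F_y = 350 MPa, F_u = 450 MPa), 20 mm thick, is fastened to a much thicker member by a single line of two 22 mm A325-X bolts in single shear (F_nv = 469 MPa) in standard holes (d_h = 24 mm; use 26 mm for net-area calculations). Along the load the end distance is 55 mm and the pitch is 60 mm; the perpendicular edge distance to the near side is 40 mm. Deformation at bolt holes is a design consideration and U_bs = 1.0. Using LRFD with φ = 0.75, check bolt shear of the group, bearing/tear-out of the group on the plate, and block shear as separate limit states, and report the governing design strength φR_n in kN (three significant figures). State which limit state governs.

Bolt shear: A_b = π·22²/4 = 380.1 mm²; R_n = 469 × 380.1 × 2 × 1 / 1000 = 356.6 kN → 0.75 × 356.6 = 267 kN.
Bearing: edge l_c = 43, r_n = 464.4 kN; interior l_c = 36, r_n = 388.8 kN; R_n = 464.4 + 1·388.8 = 853.2 kN → 640 kN.
Block shear: A_gv = 2300, A_nv = 1520, A_nt = 540 mm²; R_n = min(0.6F_uA_nv, 0.6F_yA_gv) + U_bs·F_u·A_nt = 653.4 kN → 490 kN.
Bolt shear governs: 267 kN.

267 kN (bolt shear governs)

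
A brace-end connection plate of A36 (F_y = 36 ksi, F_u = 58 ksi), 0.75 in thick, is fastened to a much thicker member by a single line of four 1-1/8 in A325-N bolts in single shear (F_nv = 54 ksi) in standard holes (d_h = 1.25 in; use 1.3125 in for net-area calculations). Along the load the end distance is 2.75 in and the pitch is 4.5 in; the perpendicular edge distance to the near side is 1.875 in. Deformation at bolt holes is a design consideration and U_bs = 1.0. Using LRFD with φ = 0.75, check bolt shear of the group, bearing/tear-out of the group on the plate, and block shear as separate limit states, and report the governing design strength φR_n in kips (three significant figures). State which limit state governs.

161 kips (bolt shear governs)

Bolt shear: A_b = π·1.125²/4 = 0.994 in²; R_n = 54 × 0.994 × 4 × 1 = 214.7 kips → 0.75 × 214.7 = 161 kips.
Bearing: edge l_c = 2.125, r_n = 110.9 kips; interior l_c = 3.25, r_n = 117.4 kips; R_n = 110.9 + 3·117.4 = 463.3 kips → 347 kips.
Block shear: A_gv = 12.19, A_nv = 8.742, A_nt = 0.9141 in²; R_n = min(0.6F_uA_nv, 0.6F_yA_gv) + U_bs·F_u·A_nt = 316.3 kips → 237 kips.
Bolt shear governs: 161 kips.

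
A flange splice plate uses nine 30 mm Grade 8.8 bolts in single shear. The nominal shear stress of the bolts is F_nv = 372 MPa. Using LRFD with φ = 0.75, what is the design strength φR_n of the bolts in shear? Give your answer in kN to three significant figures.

1770 kN

A_b = π × 30² / 4 = 706.9 mm².
R_n = F_nv · A_b · n · n_s = 372 × 706.9 × 9 × 1 / 1000 = 2367 kN.
Design strength φR_n = 0.75 × 2367 = 1770 kN.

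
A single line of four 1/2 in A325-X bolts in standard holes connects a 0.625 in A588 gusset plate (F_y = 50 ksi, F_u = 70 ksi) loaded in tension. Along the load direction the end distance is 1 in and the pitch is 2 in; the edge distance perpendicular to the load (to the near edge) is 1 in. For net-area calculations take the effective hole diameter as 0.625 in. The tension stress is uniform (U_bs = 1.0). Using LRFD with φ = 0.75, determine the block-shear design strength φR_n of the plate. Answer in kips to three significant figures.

117 kips

Shear plane L_v = 1 + 3·2 = 7 in; A_gv = 7 × 0.625 = 4.375 in².
A_nv = (7 − 3.5·0.625) × 0.625 = 3.008 in².
A_nt = (1 − 0.5·0.625) × 0.625 = 0.4297 in².
0.6 F_u A_nv = 126.3 kips; 0.6 F_y A_gv = 131.2 kips → shear rupture governs the shear term.
R_n = 126.3 + 1.0 × 70 × 0.4297 = 156.4 kips.
Design strength φR_n = 0.75 × 156.4 = 117 kips.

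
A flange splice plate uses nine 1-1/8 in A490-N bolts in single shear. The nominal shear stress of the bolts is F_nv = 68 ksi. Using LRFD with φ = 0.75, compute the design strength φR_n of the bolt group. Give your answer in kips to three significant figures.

A_b = π × 1.125² / 4 = 0.994 in².
R_n = F_nv · A_b · n · n_s = 68 × 0.994 × 9 × 1 = 608.3 kips.
Design strength φR_n = 0.75 × 608.3 = 456 kips.

456 kips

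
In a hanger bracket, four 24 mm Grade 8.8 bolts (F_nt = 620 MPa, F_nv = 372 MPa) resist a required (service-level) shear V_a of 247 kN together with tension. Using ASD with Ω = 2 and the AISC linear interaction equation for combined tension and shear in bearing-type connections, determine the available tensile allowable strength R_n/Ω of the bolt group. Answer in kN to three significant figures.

318 kN

A_b = π·24²/4 = 452.4 mm²; f_rv = 247 × 1000 / (4 × 452.4) = 136.5 MPa.
F'_nt = 1.3 F_nt − (Ω F_nt / F_nv) f_rv = 1.3·620 − (2·620/372)·136.5 = 351 MPa, capped at F_nt → F'_nt = 351 MPa.
R_n = F'_nt · A_b · n = 351 × 452.4 × 4 / 1000 = 635.2 kN.
Allowable strength R_n/Ω = 635.2 / 2 = 318 kN.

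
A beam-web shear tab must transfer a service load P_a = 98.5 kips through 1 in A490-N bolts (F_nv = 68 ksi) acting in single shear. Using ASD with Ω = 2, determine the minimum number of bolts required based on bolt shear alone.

A_b = π·1²/4 = 0.7854 in².
Per-bolt allowable strength R_n/Ω = 68 × 0.7854 × 1 / 2 = 26.7 kips.
n ≥ 98.5 / 26.7 = 3.689 → use 4 bolts.

4 bolts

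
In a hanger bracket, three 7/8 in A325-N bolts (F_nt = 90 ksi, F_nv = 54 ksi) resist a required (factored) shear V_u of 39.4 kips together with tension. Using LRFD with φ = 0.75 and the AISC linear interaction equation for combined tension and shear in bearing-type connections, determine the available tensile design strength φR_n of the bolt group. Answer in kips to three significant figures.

92.6 kips

A_b = π·0.875²/4 = 0.6013 in²; f_rv = 39.4 / (3 × 0.6013) = 21.84 ksi.
F'_nt = 1.3 F_nt − (F_nt / φF_nv) f_rv = 1.3·90 − (90/(0.75·54))·21.84 = 68.46 ksi, capped at F_nt → F'_nt = 68.46 ksi.
R_n = F'_nt · A_b · n = 68.46 × 0.6013 × 3 = 123.5 kips.
Design strength φR_n = 0.75 × 123.5 = 92.6 kips.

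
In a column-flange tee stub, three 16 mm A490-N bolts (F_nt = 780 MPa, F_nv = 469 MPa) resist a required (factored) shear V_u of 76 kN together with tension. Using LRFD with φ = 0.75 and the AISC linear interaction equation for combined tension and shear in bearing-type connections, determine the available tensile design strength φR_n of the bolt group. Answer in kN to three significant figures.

332 kN

A_b = π·16²/4 = 201.1 mm²; f_rv = 76 × 1000 / (3 × 201.1) = 126 MPa.
F'_nt = 1.3 F_nt − (F_nt / φF_nv) f_rv = 1.3·780 − (780/(0.75·469))·126 = 734.6 MPa, capped at F_nt → F'_nt = 734.6 MPa.
R_n = F'_nt · A_b · n = 734.6 × 201.1 × 3 / 1000 = 443.1 kN.
Design strength φR_n = 0.75 × 443.1 = 332 kN.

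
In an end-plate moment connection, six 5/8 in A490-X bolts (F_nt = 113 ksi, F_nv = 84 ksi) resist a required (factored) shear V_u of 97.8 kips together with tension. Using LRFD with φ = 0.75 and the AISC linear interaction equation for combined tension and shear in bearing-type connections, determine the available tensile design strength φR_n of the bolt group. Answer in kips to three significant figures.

71.2 kips

A_b = π·0.625²/4 = 0.3068 in²; f_rv = 97.8 / (6 × 0.3068) = 53.13 ksi.
F'_nt = 1.3 F_nt − (F_nt / φF_nv) f_rv = 1.3·113 − (113/(0.75·84))·53.13 = 51.6 ksi, capped at F_nt → F'_nt = 51.6 ksi.
R_n = F'_nt · A_b · n = 51.6 × 0.3068 × 6 = 94.99 kips.
Design strength φR_n = 0.75 × 94.99 = 71.2 kips.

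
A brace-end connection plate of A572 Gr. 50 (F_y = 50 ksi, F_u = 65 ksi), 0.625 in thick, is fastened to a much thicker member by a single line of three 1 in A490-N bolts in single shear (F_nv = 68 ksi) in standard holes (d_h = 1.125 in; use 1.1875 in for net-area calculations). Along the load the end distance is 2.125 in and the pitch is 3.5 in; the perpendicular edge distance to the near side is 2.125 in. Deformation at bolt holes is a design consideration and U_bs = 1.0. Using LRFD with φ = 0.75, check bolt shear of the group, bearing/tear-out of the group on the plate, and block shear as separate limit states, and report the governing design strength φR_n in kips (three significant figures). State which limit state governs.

Bolt shear: A_b = π·1²/4 = 0.7854 in²; R_n = 68 × 0.7854 × 3 × 1 = 160.2 kips → 0.75 × 160.2 = 120 kips.
Bearing: edge l_c = 1.562, r_n = 76.17 kips; interior l_c = 2.375, r_n = 97.5 kips; R_n = 76.17 + 2·97.5 = 271.2 kips → 203 kips.
Block shear: A_gv = 5.703, A_nv = 3.848, A_nt = 0.957 in²; R_n = min(0.6F_uA_nv, 0.6F_yA_gv) + U_bs·F_u·A_nt = 212.3 kips → 159 kips.
Bolt shear governs: 120 kips.

120 kips (bolt shear governs)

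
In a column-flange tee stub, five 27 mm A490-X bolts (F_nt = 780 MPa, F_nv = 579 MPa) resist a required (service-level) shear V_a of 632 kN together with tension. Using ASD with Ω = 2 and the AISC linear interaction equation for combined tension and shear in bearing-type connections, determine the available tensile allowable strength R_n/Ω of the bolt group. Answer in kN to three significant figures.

A_b = π·27²/4 = 572.6 mm²; f_rv = 632 × 1000 / (5 × 572.6) = 220.8 MPa.
F'_nt = 1.3 F_nt − (Ω F_nt / F_nv) f_rv = 1.3·780 − (2·780/579)·220.8 = 419.2 MPa, capped at F_nt → F'_nt = 419.2 MPa.
R_n = F'_nt · A_b · n = 419.2 × 572.6 × 5 / 1000 = 1200 kN.
Allowable strength R_n/Ω = 1200 / 2 = 600 kN.

600 kN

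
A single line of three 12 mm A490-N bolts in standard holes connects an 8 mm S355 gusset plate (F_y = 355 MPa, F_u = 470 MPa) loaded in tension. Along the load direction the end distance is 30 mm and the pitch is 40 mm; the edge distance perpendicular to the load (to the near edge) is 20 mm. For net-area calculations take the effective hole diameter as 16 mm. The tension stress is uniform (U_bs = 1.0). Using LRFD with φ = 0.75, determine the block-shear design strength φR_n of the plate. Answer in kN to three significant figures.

Shear plane L_v = 30 + 2·40 = 110 mm; A_gv = 110 × 8 = 880 mm².
A_nv = (110 − 2.5·16) × 8 = 560 mm².
A_nt = (20 − 0.5·16) × 8 = 96 mm².
0.6 F_u A_nv = 157.9 kN; 0.6 F_y A_gv = 187.4 kN → shear rupture governs the shear term.
R_n = 157.9 + 1.0 × 470 × 96 / 1000 = 203 kN.
Design strength φR_n = 0.75 × 203 = 152 kN.

152 kN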